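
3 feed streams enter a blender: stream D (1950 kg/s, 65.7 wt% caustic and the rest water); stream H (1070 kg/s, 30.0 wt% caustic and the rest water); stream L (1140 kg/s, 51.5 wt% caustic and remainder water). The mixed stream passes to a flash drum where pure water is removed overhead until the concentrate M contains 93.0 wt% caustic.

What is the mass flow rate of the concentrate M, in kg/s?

2354 kg/s

caustic entering = 1950×0.657 + 1070×0.300 + 1140×0.515 = 2189.2 kg/s.
All caustic reports to M, so M = 2189.2/0.930 = 2354 kg/s.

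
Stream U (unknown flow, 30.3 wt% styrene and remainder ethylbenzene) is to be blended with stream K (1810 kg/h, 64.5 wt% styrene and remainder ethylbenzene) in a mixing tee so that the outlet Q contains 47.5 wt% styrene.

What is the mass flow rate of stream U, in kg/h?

Let U be the unknown flow. Total out = 1810 + U.
styrene balance: 1167.5 + 0.303·U = 0.475·(1810 + U)
(0.303 − 0.475)·U = 0.475×1810 − 1167.5 = -307.7
U = -307.7 / -0.172 = 1789 kg/h

1789 kg/h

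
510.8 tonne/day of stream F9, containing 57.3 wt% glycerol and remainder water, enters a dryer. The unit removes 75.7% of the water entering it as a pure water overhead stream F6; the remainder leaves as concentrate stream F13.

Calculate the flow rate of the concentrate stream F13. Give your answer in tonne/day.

345.7 tonne/day

water entering = 510.8×0.427 = 218.11 tonne/day; overhead removed = 0.757×218.11 = 165.11 tonne/day.
Concentrate = 510.8 − 165.11 = 345.69 tonne/day.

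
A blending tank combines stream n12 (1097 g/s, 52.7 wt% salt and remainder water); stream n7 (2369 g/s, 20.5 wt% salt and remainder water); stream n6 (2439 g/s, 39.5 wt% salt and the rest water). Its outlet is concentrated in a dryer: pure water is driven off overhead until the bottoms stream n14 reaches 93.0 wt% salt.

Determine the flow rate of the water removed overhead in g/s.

salt entering = 1097×0.527 + 2369×0.205 + 2439×0.395 = 2027.2 g/s.
All salt reports to n14, so n14 = 2027.2/0.930 = 2179.8 g/s.
Total feed = 5905 g/s; overhead = 5905 − 2179.8 = 3725.2 g/s.

3725 g/s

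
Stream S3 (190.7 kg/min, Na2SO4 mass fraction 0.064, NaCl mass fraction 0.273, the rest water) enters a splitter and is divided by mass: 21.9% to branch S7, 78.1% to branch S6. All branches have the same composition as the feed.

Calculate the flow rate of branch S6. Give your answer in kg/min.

Branch S6 flow = 0.781×190.7 = 148.94 kg/min.

148.9 kg/min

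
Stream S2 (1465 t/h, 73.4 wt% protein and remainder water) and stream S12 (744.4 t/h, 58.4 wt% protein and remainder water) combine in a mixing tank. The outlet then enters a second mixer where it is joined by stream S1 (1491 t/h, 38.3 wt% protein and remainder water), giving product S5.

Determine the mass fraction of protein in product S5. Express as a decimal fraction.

Overall, product flow = 3700.4 t/h.
protein in = 1465×0.734 + 744.4×0.584 + 1491×0.383 = 2081.1 t/h.
protein fraction in S5 = 0.562.

0.562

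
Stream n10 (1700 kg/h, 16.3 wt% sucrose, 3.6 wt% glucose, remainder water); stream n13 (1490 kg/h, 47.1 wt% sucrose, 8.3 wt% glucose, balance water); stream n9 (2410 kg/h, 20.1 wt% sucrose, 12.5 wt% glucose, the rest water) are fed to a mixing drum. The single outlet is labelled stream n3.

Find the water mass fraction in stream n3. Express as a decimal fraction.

Total flow out = 1700 + 1490 + 2410 = 5600 kg/h.
water in = 1700×0.801 + 1490×0.446 + 2410×0.674 = 3650.6 kg/h.
water mass fraction in n3 = 3650.6/5600 = 0.652.

0.652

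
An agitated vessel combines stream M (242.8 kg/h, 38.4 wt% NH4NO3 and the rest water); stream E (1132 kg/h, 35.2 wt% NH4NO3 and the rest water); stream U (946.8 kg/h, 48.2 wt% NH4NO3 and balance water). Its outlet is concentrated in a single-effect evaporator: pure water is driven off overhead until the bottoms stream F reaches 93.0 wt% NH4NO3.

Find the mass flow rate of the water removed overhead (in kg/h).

1302 kg/h

NH4NO3 entering = 242.8×0.384 + 1132×0.352 + 946.8×0.482 = 948.06 kg/h.
All NH4NO3 reports to F, so F = 948.06/0.930 = 1019.4 kg/h.
Total feed = 2321.6 kg/h; overhead = 2321.6 − 1019.4 = 1302.2 kg/h.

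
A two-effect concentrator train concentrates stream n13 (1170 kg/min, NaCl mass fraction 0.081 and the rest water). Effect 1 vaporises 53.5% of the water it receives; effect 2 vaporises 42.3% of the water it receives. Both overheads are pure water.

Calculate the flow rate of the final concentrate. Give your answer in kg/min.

383.3 kg/min

water in feed = 1170×0.919 = 1075.2 kg/min.
After stage 1: water left = (1−0.535)×1075.2 = 499.98; stream total = 594.75 kg/min.
After stage 2: water left = (1−0.423)×499.98 = 288.49; final concentrate = 383.26 kg/min.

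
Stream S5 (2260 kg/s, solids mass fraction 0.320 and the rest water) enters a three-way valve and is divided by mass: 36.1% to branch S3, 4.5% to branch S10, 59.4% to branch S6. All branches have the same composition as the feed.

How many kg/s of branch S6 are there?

Branch S6 flow = 0.594×2260 = 1342.4 kg/s.

1342 kg/s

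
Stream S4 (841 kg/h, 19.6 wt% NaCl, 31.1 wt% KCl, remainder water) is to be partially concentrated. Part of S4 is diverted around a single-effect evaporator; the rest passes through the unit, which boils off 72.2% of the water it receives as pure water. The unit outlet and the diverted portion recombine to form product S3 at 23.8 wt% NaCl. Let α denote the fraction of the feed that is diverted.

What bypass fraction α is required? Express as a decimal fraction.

All 841×0.196 = 164.84 kg/h of NaCl reaches S3, so S3 = 164.84/0.238 = 692.59 kg/h and vapour = 148.41 kg/h.
The evaporator receives (1−α)·841 of feed at 0.493 water and removes 0.722 of that water:
0.722×0.493×(1−α)×841 = 148.41
(1−α) = 148.41/299.35 = 0.4958;  α = 0.5042.

0.504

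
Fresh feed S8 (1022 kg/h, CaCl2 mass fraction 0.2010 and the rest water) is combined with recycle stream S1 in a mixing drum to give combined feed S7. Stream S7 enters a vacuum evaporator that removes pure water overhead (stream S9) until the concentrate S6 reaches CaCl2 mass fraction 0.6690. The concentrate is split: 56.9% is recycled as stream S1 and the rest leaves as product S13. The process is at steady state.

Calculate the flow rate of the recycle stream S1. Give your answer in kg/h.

405.4 kg/h

Overall CaCl2 balance (none leaves overhead): CaCl2 in fresh feed = CaCl2 in product, i.e. 1022×0.201 = (1−0.569)·S6·0.669.
S6 = 205.42/(0.669×0.431) = 712.43 kg/h.
Recycle S1 = 0.569×712.43 = 405.37 kg/h.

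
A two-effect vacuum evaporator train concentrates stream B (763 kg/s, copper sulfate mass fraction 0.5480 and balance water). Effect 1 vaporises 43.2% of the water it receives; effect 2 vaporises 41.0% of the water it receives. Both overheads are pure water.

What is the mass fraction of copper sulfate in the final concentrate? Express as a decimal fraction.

water in feed = 763×0.452 = 344.88 kg/s.
After stage 1: water left = (1−0.432)×344.88 = 195.89; stream total = 614.01 kg/s.
After stage 2: water left = (1−0.410)×195.89 = 115.57; final concentrate = 533.7 kg/s.
copper sulfate fraction = 418.12/533.7 = 0.7834.

0.7834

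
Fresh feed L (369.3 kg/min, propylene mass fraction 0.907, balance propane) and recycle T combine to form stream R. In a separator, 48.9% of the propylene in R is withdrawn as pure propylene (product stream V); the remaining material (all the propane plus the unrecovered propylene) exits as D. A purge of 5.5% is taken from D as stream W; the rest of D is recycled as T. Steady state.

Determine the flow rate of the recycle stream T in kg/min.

902.9 kg/min

propane enters only via L and leaves only via the purge: 369.3×0.093 = 0.055×(propane in D), and the separator passes all propane, so propane in R = propane in D = 624.45 kg/min.
propylene in R: m_A = 369.3×0.907 + (1−0.055)·(1−0.489)·m_A, so m_A = 334.96/0.5171 = 647.75 kg/min.
D = (1−0.489)×647.75 + 624.45 = 955.45 kg/min.
Recycle T = (1−0.055)×955.45 = 902.9 kg/min.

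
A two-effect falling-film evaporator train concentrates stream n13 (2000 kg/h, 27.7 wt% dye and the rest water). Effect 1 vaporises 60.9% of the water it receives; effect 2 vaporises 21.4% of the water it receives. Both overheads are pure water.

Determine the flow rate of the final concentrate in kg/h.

998.4 kg/h

water in feed = 2000×0.723 = 1446 kg/h.
After stage 1: water left = (1−0.609)×1446 = 565.39; stream total = 1119.4 kg/h.
After stage 2: water left = (1−0.214)×565.39 = 444.39; final concentrate = 998.39 kg/h.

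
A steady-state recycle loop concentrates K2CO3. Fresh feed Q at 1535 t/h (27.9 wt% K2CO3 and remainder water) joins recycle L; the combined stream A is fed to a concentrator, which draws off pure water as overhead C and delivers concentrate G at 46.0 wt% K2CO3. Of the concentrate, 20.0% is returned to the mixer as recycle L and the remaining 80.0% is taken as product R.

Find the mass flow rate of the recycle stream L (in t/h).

232.8 t/h

Overall K2CO3 balance (none leaves overhead): K2CO3 in fresh feed = K2CO3 in product, i.e. 1535×0.279 = (1−0.200)·G·0.460.
G = 428.27/(0.460×0.800) = 1163.8 t/h.
Recycle L = 0.200×1163.8 = 232.75 t/h.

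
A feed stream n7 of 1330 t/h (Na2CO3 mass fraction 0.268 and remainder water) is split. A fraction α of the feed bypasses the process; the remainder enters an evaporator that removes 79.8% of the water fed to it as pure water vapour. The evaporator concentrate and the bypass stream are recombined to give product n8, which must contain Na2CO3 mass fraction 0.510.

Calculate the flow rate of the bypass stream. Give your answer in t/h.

All 1330×0.268 = 356.44 t/h of Na2CO3 reaches n8, so n8 = 356.44/0.510 = 698.9 t/h and vapour = 631.1 t/h.
The evaporator receives (1−α)·1330 of feed at 0.732 water and removes 0.798 of that water:
0.798×0.732×(1−α)×1330 = 631.1
(1−α) = 631.1/776.9 = 0.8123;  α = 0.1877.
Bypass flow = 0.1877×1330 = 249.6 t/h.

249.6 t/h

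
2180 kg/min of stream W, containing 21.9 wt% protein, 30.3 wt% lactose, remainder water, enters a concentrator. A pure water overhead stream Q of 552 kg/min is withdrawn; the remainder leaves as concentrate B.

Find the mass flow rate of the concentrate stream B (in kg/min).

1628 kg/min

Concentrate = 2180 − 552 = 1628 kg/min.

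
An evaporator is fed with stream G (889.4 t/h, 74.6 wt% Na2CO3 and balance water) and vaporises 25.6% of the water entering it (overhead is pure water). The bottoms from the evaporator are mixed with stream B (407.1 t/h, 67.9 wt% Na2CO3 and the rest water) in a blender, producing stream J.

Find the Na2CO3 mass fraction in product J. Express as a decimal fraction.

0.759

Vapour removed = 0.256×0.254×889.4 = 57.832 t/h; concentrate = 831.57 t/h.
Na2CO3 reaching the mixer = 663.49 (from concentrate) + 407.1×0.679 = 939.91 t/h.
Product flow = 831.57 + 407.1 = 1238.7 t/h; Na2CO3 fraction = 0.759.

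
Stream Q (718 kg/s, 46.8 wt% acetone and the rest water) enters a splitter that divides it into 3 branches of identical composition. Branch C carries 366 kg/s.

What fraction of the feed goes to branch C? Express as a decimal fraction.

0.510

Fraction to C = 366/718 = 0.5097.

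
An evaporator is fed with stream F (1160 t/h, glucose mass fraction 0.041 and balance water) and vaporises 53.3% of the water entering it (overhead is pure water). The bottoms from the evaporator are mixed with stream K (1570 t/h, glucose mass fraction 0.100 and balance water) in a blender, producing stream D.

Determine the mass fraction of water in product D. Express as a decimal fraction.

Vapour removed = 0.533×0.959×1160 = 592.93 t/h; concentrate = 567.07 t/h.
water reaching the mixer = 519.51 (from concentrate) + 1570×0.900 = 1932.5 t/h.
Product flow = 567.07 + 1570 = 2137.1 t/h; water fraction = 0.904.

0.904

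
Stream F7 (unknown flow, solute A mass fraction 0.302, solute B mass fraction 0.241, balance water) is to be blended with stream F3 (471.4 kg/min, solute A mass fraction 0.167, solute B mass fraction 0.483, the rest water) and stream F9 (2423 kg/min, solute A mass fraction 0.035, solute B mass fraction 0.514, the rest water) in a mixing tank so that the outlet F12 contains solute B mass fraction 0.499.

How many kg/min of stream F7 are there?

Let F7 be the unknown flow. Total out = 2894.4 + F7.
solute B balance: 1473.1 + 0.241·F7 = 0.499·(2894.4 + F7)
(0.241 − 0.499)·F7 = 0.499×2894.4 − 1473.1 = -28.803
F7 = -28.803 / -0.258 = 111.64 kg/min

111.6 kg/min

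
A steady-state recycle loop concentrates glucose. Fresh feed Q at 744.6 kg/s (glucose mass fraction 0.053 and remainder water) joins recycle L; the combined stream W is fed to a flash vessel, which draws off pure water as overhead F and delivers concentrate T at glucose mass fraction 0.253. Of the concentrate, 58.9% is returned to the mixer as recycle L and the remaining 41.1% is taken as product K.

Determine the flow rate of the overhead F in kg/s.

588.6 kg/s

Overall glucose balance (none leaves overhead): glucose in fresh feed = glucose in product, i.e. 744.6×0.053 = (1−0.589)·T·0.253.
T = 39.464/(0.253×0.411) = 379.52 kg/s.
Recycle L = 0.589×379.52 = 223.54 kg/s.
Combined feed W = 744.6 + 223.54 = 968.14 kg/s.
Overhead F = W − T = 968.14 − 379.52 = 588.62 kg/s.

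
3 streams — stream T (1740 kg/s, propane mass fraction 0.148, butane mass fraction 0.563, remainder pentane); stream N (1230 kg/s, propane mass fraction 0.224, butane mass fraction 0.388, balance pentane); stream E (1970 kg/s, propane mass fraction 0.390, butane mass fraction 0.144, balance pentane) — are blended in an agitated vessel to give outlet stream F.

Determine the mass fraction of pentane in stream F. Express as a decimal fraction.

0.384

Total flow out = 1740 + 1230 + 1970 = 4940 kg/s.
pentane in = 1740×0.289 + 1230×0.388 + 1970×0.466 = 1898.1 kg/s.
pentane mass fraction in F = 1898.1/4940 = 0.384.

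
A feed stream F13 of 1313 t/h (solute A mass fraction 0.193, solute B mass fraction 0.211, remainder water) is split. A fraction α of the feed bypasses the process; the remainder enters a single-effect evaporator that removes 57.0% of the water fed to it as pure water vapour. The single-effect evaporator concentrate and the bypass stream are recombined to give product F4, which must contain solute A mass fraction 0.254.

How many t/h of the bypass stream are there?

All 1313×0.193 = 253.41 t/h of solute A reaches F4, so F4 = 253.41/0.254 = 997.67 t/h and vapour = 315.33 t/h.
The evaporator receives (1−α)·1313 of feed at 0.596 water and removes 0.570 of that water:
0.570×0.596×(1−α)×1313 = 315.33
(1−α) = 315.33/446.05 = 0.7069;  α = 0.2931.
Bypass flow = 0.2931×1313 = 384.8 t/h.

384.8 t/h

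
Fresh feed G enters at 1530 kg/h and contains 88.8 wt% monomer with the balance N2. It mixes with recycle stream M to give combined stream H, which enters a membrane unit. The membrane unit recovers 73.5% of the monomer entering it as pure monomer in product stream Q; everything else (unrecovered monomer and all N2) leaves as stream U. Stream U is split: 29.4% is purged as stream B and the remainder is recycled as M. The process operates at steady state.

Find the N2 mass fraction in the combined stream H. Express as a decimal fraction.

0.2586

N2 enters only via G and leaves only via the purge: 1530×0.112 = 0.294×(N2 in U), and the membrane unit passes all N2, so N2 in H = N2 in U = 582.86 kg/h.
monomer in H: m_A = 1530×0.888 + (1−0.294)·(1−0.735)·m_A, so m_A = 1358.6/0.8129 = 1671.3 kg/h.
H = 1671.3 + 582.86 = 2254.2 kg/h.
N2 fraction in H = 582.86/2254.2 = 0.2586.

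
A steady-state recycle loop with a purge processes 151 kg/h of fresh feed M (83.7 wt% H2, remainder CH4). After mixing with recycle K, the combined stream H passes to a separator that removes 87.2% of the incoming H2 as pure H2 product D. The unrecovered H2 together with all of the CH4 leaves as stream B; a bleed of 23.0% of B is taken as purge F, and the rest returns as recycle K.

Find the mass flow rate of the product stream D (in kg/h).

122.3 kg/h

H2 in H: m_A = 151×0.837 + (1−0.230)·(1−0.872)·m_A, so m_A = 126.39/0.9014 = 140.21 kg/h.
Product D = 0.872×140.21 = 122.26 kg/h.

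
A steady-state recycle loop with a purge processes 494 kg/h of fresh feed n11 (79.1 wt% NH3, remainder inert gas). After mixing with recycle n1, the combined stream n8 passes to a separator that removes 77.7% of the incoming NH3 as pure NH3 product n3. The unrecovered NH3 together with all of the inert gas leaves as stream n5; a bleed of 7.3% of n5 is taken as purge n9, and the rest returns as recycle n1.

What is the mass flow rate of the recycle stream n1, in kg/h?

inert gas enters only via n11 and leaves only via the purge: 494×0.209 = 0.073×(inert gas in n5), and the separator passes all inert gas, so inert gas in n8 = inert gas in n5 = 1414.3 kg/h.
NH3 in n8: m_A = 494×0.791 + (1−0.073)·(1−0.777)·m_A, so m_A = 390.75/0.7933 = 492.58 kg/h.
n5 = (1−0.777)×492.58 + 1414.3 = 1524.2 kg/h.
Recycle n1 = (1−0.073)×1524.2 = 1412.9 kg/h.

1413 kg/h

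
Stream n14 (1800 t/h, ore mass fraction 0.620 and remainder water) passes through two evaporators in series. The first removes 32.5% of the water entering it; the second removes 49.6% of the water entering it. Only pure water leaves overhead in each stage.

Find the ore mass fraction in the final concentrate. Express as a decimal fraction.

0.827

water in feed = 1800×0.380 = 684 t/h.
After stage 1: water left = (1−0.325)×684 = 461.7; stream total = 1577.7 t/h.
After stage 2: water left = (1−0.496)×461.7 = 232.7; final concentrate = 1348.7 t/h.
ore fraction = 1116/1348.7 = 0.827.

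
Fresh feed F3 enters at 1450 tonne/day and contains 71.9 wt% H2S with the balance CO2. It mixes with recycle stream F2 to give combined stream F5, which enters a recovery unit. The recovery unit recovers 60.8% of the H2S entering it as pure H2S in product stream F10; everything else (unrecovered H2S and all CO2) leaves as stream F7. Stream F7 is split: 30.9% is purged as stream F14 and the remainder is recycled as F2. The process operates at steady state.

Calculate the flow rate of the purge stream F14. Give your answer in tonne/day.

580.6 tonne/day

CO2 enters only via F3 and leaves only via the purge: 1450×0.281 = 0.309×(CO2 in F7), and the recovery unit passes all CO2, so CO2 in F5 = CO2 in F7 = 1318.6 tonne/day.
H2S in F5: m_A = 1450×0.719 + (1−0.309)·(1−0.608)·m_A, so m_A = 1042.5/0.7291 = 1429.9 tonne/day.
F7 = (1−0.608)×1429.9 + 1318.6 = 1879.1 tonne/day.
Purge F14 = 0.309×1879.1 = 580.65 tonne/day.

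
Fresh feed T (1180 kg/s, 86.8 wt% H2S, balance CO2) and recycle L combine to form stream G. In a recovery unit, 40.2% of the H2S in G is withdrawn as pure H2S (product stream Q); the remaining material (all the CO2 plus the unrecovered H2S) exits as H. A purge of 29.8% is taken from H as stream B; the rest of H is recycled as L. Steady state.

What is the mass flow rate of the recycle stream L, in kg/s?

CO2 enters only via T and leaves only via the purge: 1180×0.132 = 0.298×(CO2 in H), and the recovery unit passes all CO2, so CO2 in G = CO2 in H = 522.68 kg/s.
H2S in G: m_A = 1180×0.868 + (1−0.298)·(1−0.402)·m_A, so m_A = 1024.2/0.5802 = 1765.3 kg/s.
H = (1−0.402)×1765.3 + 522.68 = 1578.3 kg/s.
Recycle L = (1−0.298)×1578.3 = 1108 kg/s.

1108 kg/s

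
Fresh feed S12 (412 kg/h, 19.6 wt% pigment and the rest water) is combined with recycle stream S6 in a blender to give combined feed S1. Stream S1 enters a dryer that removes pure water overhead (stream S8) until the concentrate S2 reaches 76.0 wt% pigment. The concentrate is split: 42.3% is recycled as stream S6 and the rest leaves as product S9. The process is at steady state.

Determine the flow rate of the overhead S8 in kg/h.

Overall pigment balance (none leaves overhead): pigment in fresh feed = pigment in product, i.e. 412×0.196 = (1−0.423)·S2·0.760.
S2 = 80.752/(0.760×0.577) = 184.15 kg/h.
Recycle S6 = 0.423×184.15 = 77.894 kg/h.
Combined feed S1 = 412 + 77.894 = 489.89 kg/h.
Overhead S8 = S1 − S2 = 489.89 − 184.15 = 305.75 kg/h.

305.7 kg/h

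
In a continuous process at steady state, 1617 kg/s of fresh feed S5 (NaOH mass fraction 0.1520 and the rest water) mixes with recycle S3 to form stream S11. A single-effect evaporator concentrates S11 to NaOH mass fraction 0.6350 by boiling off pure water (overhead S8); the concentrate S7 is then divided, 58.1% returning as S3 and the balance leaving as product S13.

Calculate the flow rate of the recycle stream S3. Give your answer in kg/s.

536.7 kg/s

Overall NaOH balance (none leaves overhead): NaOH in fresh feed = NaOH in product, i.e. 1617×0.152 = (1−0.581)·S7·0.635.
S7 = 245.78/(0.635×0.419) = 923.77 kg/s.
Recycle S3 = 0.581×923.77 = 536.71 kg/s.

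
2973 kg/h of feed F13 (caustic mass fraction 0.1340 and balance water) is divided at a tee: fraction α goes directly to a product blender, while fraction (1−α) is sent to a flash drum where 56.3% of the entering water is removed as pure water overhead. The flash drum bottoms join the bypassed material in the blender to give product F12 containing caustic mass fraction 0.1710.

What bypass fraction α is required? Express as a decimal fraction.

All 2973×0.134 = 398.38 kg/h of caustic reaches F12, so F12 = 398.38/0.171 = 2329.7 kg/h and vapour = 643.28 kg/h.
The evaporator receives (1−α)·2973 of feed at 0.866 water and removes 0.563 of that water:
0.563×0.866×(1−α)×2973 = 643.28
(1−α) = 643.28/1449.5 = 0.4438;  α = 0.5562.

0.556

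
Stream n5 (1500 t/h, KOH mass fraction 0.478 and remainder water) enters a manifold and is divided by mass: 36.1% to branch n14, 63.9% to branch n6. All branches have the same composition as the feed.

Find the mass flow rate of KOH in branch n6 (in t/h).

458.2 t/h

Branch n6 total = 0.639×1500 = 958.5 t/h.
KOH in n6 = 0.478×958.5 = 458.16 t/h.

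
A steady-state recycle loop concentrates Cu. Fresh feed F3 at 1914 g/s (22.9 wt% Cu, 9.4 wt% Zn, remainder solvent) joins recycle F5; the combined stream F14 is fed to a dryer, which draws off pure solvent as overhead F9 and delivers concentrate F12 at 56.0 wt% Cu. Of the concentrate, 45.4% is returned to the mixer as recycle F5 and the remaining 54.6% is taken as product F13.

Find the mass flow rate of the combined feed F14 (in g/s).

Overall Cu balance (none leaves overhead): Cu in fresh feed = Cu in product, i.e. 1914×0.229 = (1−0.454)·F12·0.560.
F12 = 438.31/(0.560×0.546) = 1433.5 g/s.
Recycle F5 = 0.454×1433.5 = 650.81 g/s.
Combined feed F14 = 1914 + 650.81 = 2564.8 g/s.

2565 g/s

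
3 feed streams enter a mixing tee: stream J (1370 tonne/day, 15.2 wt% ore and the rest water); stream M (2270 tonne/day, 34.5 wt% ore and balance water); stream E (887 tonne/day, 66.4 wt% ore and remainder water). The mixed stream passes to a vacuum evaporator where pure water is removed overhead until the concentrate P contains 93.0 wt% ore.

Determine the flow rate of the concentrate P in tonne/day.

ore entering = 1370×0.152 + 2270×0.345 + 887×0.664 = 1580.4 tonne/day.
All ore reports to P, so P = 1580.4/0.930 = 1699.3 tonne/day.

1699 tonne/day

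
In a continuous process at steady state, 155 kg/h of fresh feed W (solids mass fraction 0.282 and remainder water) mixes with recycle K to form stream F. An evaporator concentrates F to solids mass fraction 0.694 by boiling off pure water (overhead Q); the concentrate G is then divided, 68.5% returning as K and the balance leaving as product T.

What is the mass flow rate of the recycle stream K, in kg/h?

137 kg/h

Overall solids balance (none leaves overhead): solids in fresh feed = solids in product, i.e. 155×0.282 = (1−0.685)·G·0.694.
G = 43.71/(0.694×0.315) = 199.95 kg/h.
Recycle K = 0.685×199.95 = 136.96 kg/h.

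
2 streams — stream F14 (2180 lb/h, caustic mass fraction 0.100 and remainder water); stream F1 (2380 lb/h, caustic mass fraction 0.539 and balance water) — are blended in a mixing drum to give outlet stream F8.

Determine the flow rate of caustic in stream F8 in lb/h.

1501 lb/h

caustic out = caustic in = 2180×0.100 + 2380×0.539 = 1500.8 lb/h.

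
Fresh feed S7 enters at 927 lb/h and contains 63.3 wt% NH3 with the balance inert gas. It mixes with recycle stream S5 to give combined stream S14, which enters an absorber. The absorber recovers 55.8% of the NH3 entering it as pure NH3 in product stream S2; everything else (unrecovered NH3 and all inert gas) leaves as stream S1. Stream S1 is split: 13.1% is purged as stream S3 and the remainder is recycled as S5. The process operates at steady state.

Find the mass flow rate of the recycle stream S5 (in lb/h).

inert gas enters only via S7 and leaves only via the purge: 927×0.367 = 0.131×(inert gas in S1), and the absorber passes all inert gas, so inert gas in S14 = inert gas in S1 = 2597 lb/h.
NH3 in S14: m_A = 927×0.633 + (1−0.131)·(1−0.558)·m_A, so m_A = 586.79/0.6159 = 952.73 lb/h.
S1 = (1−0.558)×952.73 + 2597 = 3018.1 lb/h.
Recycle S5 = (1−0.131)×3018.1 = 2622.7 lb/h.

2623 lb/h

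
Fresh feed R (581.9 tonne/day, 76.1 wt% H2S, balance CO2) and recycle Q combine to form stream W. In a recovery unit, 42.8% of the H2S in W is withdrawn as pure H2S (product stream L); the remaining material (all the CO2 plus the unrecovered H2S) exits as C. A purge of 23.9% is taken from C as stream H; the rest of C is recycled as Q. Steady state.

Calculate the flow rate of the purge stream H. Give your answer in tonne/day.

CO2 enters only via R and leaves only via the purge: 581.9×0.239 = 0.239×(CO2 in C), and the recovery unit passes all CO2, so CO2 in W = CO2 in C = 581.9 tonne/day.
H2S in W: m_A = 581.9×0.761 + (1−0.239)·(1−0.428)·m_A, so m_A = 442.83/0.5647 = 784.17 tonne/day.
C = (1−0.428)×784.17 + 581.9 = 1030.4 tonne/day.
Purge H = 0.239×1030.4 = 246.28 tonne/day.

246.3 tonne/day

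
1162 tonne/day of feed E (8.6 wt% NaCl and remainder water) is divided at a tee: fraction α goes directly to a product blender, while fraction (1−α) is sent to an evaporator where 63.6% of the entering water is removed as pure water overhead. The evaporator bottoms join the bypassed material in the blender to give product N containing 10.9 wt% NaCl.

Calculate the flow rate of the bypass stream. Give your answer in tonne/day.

All 1162×0.086 = 99.932 tonne/day of NaCl reaches N, so N = 99.932/0.109 = 916.81 tonne/day and vapour = 245.19 tonne/day.
The evaporator receives (1−α)·1162 of feed at 0.914 water and removes 0.636 of that water:
0.636×0.914×(1−α)×1162 = 245.19
(1−α) = 245.19/675.48 = 0.3630;  α = 0.6370.
Bypass flow = 0.6370×1162 = 740.2 tonne/day.

740.2 tonne/day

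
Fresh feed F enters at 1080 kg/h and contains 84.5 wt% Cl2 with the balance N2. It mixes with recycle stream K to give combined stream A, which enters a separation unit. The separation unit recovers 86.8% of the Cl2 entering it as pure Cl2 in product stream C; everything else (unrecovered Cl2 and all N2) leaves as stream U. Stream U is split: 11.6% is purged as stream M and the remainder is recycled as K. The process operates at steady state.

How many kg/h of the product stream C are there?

896.8 kg/h

Cl2 in A: m_A = 1080×0.845 + (1−0.116)·(1−0.868)·m_A, so m_A = 912.6/0.8833 = 1033.2 kg/h.
Product C = 0.868×1033.2 = 896.78 kg/h.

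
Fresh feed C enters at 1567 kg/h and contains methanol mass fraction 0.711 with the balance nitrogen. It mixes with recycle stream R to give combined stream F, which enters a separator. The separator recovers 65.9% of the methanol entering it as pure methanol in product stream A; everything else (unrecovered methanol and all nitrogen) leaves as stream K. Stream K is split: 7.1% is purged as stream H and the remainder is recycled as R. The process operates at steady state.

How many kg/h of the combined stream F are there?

nitrogen enters only via C and leaves only via the purge: 1567×0.289 = 0.071×(nitrogen in K), and the separator passes all nitrogen, so nitrogen in F = nitrogen in K = 6378.4 kg/h.
methanol in F: m_A = 1567×0.711 + (1−0.071)·(1−0.659)·m_A, so m_A = 1114.1/0.6832 = 1630.7 kg/h.
F = 1630.7 + 6378.4 = 8009.1 kg/h.

8009 kg/h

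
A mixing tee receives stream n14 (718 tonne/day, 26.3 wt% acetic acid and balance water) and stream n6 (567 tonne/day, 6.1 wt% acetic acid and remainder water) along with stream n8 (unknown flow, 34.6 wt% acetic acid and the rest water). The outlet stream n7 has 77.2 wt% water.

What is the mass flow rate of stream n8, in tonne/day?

Let n8 be the unknown flow. Total out = 1285 + n8.
water balance: 1061.6 + 0.654·n8 = 0.772·(1285 + n8)
(0.654 − 0.772)·n8 = 0.772×1285 − 1061.6 = -69.559
n8 = -69.559 / -0.118 = 589.48 tonne/day

589.5 tonne/day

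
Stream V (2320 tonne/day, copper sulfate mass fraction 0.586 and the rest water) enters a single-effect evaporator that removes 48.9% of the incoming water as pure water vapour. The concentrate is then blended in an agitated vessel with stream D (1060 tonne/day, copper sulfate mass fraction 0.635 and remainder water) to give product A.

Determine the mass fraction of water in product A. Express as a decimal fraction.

Vapour removed = 0.489×0.414×2320 = 469.67 tonne/day; concentrate = 1850.3 tonne/day.
water reaching the mixer = 490.81 (from concentrate) + 1060×0.365 = 877.71 tonne/day.
Product flow = 1850.3 + 1060 = 2910.3 tonne/day; water fraction = 0.302.

0.302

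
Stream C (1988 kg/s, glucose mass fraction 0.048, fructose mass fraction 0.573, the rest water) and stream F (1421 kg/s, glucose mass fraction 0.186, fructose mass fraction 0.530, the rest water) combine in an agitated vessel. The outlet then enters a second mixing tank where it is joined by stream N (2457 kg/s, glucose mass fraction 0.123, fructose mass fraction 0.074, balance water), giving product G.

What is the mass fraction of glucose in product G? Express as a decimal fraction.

0.113

Overall, product flow = 5866 kg/s.
glucose in = 1988×0.048 + 1421×0.186 + 2457×0.123 = 661.94 kg/s.
glucose fraction in G = 0.113.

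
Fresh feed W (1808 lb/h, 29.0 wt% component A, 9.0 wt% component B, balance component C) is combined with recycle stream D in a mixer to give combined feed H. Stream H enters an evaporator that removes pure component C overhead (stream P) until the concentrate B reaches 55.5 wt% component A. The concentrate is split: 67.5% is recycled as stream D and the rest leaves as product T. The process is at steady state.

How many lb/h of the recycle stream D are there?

Overall component A balance (none leaves overhead): component A in fresh feed = component A in product, i.e. 1808×0.290 = (1−0.675)·B·0.555.
B = 524.32/(0.555×0.325) = 2906.8 lb/h.
Recycle D = 0.675×2906.8 = 1962.1 lb/h.

1962 lb/h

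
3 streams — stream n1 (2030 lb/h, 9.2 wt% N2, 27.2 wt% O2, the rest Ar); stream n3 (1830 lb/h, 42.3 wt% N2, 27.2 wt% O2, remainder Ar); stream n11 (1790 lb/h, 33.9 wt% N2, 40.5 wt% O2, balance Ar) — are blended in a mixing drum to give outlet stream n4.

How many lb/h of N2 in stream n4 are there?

N2 out = N2 in = 2030×0.092 + 1830×0.423 + 1790×0.339 = 1567.7 lb/h.

1568 lb/h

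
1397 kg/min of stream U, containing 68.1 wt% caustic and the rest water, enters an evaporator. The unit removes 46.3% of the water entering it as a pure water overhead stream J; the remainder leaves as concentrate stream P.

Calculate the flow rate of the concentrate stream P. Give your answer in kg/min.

1191 kg/min

water entering = 1397×0.319 = 445.64 kg/min; overhead removed = 0.463×445.64 = 206.33 kg/min.
Concentrate = 1397 − 206.33 = 1190.7 kg/min.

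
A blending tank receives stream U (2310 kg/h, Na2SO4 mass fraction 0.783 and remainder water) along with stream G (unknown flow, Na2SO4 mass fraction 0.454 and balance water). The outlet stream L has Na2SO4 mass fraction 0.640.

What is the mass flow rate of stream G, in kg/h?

1776 kg/h

Let G be the unknown flow. Total out = 2310 + G.
Na2SO4 balance: 1808.7 + 0.454·G = 0.640·(2310 + G)
(0.454 − 0.640)·G = 0.640×2310 − 1808.7 = -330.33
G = -330.33 / -0.186 = 1776 kg/h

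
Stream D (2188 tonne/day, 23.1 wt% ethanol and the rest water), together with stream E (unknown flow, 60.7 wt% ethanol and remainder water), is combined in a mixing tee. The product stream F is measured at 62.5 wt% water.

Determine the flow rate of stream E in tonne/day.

1358 tonne/day

Let E be the unknown flow. Total out = 2188 + E.
water balance: 1682.6 + 0.393·E = 0.625·(2188 + E)
(0.393 − 0.625)·E = 0.625×2188 − 1682.6 = -315.07
E = -315.07 / -0.232 = 1358.1 tonne/day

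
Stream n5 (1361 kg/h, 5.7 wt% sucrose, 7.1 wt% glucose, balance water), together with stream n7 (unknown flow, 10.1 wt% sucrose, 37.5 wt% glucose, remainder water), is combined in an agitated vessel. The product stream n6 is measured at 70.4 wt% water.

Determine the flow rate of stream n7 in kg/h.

1270 kg/h

Let n7 be the unknown flow. Total out = 1361 + n7.
water balance: 1186.8 + 0.524·n7 = 0.704·(1361 + n7)
(0.524 − 0.704)·n7 = 0.704×1361 − 1186.8 = -228.65
n7 = -228.65 / -0.180 = 1270.3 kg/h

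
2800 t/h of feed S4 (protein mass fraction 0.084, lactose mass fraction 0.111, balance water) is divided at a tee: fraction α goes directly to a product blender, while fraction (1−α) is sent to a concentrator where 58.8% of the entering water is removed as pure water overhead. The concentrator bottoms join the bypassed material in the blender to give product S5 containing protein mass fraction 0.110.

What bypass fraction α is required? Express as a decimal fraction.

All 2800×0.084 = 235.2 t/h of protein reaches S5, so S5 = 235.2/0.110 = 2138.2 t/h and vapour = 661.82 t/h.
The evaporator receives (1−α)·2800 of feed at 0.805 water and removes 0.588 of that water:
0.588×0.805×(1−α)×2800 = 661.82
(1−α) = 661.82/1325.4 = 0.4994;  α = 0.5006.

0.501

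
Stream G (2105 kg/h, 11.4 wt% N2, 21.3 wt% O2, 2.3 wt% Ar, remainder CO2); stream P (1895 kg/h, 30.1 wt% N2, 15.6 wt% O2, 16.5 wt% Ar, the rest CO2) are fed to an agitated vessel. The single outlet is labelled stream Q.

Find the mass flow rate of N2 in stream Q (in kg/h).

N2 out = N2 in = 2105×0.114 + 1895×0.301 = 810.37 kg/h.

810.4 kg/h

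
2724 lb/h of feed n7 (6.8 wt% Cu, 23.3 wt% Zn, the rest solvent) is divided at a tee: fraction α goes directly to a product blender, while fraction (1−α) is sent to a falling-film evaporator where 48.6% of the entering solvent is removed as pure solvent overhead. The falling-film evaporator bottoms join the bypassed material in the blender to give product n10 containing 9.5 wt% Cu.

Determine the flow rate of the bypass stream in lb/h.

All 2724×0.068 = 185.23 lb/h of Cu reaches n10, so n10 = 185.23/0.095 = 1949.8 lb/h and vapour = 774.19 lb/h.
The evaporator receives (1−α)·2724 of feed at 0.699 solvent and removes 0.486 of that solvent:
0.486×0.699×(1−α)×2724 = 774.19
(1−α) = 774.19/925.38 = 0.8366;  α = 0.1634.
Bypass flow = 0.1634×2724 = 445.06 lb/h.

445.1 lb/h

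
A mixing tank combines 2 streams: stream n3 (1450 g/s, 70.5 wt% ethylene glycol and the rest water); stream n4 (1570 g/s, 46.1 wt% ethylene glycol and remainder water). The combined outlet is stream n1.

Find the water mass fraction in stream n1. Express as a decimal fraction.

Total flow out = 1450 + 1570 = 3020 g/s.
water in = 1450×0.295 + 1570×0.539 = 1274 g/s.
water mass fraction in n1 = 1274/3020 = 0.422.

0.422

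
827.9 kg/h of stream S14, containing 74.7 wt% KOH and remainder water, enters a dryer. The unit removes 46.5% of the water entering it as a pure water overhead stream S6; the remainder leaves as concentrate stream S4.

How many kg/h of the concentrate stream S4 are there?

730.5 kg/h

water entering = 827.9×0.253 = 209.46 kg/h; overhead removed = 0.465×209.46 = 97.398 kg/h.
Concentrate = 827.9 − 97.398 = 730.5 kg/h.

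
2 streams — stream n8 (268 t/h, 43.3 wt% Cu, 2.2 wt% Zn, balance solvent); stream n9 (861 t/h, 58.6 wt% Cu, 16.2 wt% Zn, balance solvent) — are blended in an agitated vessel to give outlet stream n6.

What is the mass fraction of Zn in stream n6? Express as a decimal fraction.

Total flow out = 268 + 861 = 1129 t/h.
Zn in = 268×0.022 + 861×0.162 = 145.38 t/h.
Zn mass fraction in n6 = 145.38/1129 = 0.129.

0.129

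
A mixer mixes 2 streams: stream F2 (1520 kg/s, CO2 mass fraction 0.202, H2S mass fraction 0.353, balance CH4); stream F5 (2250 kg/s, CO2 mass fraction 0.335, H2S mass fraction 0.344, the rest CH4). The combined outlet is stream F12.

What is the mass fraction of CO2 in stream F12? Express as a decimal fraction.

Total flow out = 1520 + 2250 = 3770 kg/s.
CO2 in = 1520×0.202 + 2250×0.335 = 1060.8 kg/s.
CO2 mass fraction in F12 = 1060.8/3770 = 0.281.

0.281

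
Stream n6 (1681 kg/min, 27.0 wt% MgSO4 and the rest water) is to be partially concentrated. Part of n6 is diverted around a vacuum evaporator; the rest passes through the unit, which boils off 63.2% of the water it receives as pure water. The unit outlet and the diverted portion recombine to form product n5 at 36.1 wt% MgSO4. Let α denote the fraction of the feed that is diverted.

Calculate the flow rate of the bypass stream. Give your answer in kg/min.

All 1681×0.270 = 453.87 kg/min of MgSO4 reaches n5, so n5 = 453.87/0.361 = 1257.3 kg/min and vapour = 423.74 kg/min.
The evaporator receives (1−α)·1681 of feed at 0.730 water and removes 0.632 of that water:
0.632×0.730×(1−α)×1681 = 423.74
(1−α) = 423.74/775.55 = 0.5464;  α = 0.4536.
Bypass flow = 0.4536×1681 = 762.54 kg/min.

762.5 kg/min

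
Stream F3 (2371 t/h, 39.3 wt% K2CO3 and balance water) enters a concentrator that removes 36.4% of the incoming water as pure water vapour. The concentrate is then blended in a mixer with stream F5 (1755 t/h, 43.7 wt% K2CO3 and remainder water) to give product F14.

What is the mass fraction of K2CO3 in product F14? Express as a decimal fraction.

0.472

Vapour removed = 0.364×0.607×2371 = 523.87 t/h; concentrate = 1847.1 t/h.
K2CO3 reaching the mixer = 931.8 (from concentrate) + 1755×0.437 = 1698.7 t/h.
Product flow = 1847.1 + 1755 = 3602.1 t/h; K2CO3 fraction = 0.472.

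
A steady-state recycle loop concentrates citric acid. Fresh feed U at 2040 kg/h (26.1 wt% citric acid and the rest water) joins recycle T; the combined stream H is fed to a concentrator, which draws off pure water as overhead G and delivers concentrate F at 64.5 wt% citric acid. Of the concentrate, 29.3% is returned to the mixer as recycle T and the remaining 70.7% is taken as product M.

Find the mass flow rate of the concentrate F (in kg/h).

1168 kg/h

Overall citric acid balance (none leaves overhead): citric acid in fresh feed = citric acid in product, i.e. 2040×0.261 = (1−0.293)·F·0.645.
F = 532.44/(0.645×0.707) = 1167.6 kg/h.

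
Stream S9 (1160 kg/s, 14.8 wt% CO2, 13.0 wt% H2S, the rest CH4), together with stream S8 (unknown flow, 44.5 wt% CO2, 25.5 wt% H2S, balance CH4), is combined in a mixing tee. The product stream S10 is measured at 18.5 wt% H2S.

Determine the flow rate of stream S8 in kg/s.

Let S8 be the unknown flow. Total out = 1160 + S8.
H2S balance: 150.8 + 0.255·S8 = 0.185·(1160 + S8)
(0.255 − 0.185)·S8 = 0.185×1160 − 150.8 = 63.8
S8 = 63.8 / 0.070 = 911.43 kg/s

911.4 kg/s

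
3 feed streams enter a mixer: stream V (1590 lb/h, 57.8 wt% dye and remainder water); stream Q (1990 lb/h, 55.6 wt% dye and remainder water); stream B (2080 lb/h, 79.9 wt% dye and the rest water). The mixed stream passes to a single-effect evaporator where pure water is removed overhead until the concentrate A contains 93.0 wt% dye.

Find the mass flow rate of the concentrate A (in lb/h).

dye entering = 1590×0.578 + 1990×0.556 + 2080×0.799 = 3687.4 lb/h.
All dye reports to A, so A = 3687.4/0.930 = 3964.9 lb/h.

3965 lb/h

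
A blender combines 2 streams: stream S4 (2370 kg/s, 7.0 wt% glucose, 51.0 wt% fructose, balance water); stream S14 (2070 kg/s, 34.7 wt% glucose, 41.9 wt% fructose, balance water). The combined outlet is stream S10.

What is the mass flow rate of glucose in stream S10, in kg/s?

884.2 kg/s

glucose out = glucose in = 2370×0.070 + 2070×0.347 = 884.19 kg/s.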